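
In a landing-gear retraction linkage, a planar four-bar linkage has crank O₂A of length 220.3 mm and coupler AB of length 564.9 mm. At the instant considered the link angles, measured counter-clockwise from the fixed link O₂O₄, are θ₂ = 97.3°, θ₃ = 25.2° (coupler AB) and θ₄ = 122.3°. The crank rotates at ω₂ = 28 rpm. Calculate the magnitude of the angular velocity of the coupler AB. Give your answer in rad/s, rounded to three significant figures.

ω₂ = 2.932 rad/s (from 28 rpm).
Differentiating the loop-closure r₂e^{iθ₂}+r₃e^{iθ₃}=r₁+r₄e^{iθ₄} gives r₂ω₂e^{iθ₂}+r₃ω₃e^{iθ₃}=r₄ω₄e^{iθ₄}.
Eliminating the other unknown: ω₃ = r₂ω₂ sin(θ₄−θ₂) / [r₃ sin(θ₃−θ₄)].
Numerator sine = +0.42262; denominator sine = -0.99233.
Result = 0.2203·2.932·(+0.42262) / (0.5649·(-0.99233)) = -0.48699 rad/s; magnitude 0.48699 rad/s.

0.487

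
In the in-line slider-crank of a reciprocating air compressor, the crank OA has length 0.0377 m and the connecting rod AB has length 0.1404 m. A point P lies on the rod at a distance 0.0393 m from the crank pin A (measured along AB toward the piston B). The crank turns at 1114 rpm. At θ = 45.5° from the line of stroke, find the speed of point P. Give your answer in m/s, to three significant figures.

ω = 116.7 rad/s.  Crank-pin speed |V_A| = rω = 4.398 m/s, perpendicular to OA.
Rod angle: sinφ = −(r/L) sinθ ⇒ φ = -11.042°; ω_rod = −rω cosθ/√(L²−r²sin²θ) = -22.37 rad/s.
V_P = V_A + ω_rod × AP, with AP = 0.0393 m along the rod.
Components: V_Px = −rω sinθ − a·ω_rod·sinφ = -3.3052 m/s;  V_Py = rω cosθ + a·ω_rod·cosφ = +2.2197 m/s.
|V_P| = √(V_Px² + V_Py²) = 3.9814 m/s.

3.98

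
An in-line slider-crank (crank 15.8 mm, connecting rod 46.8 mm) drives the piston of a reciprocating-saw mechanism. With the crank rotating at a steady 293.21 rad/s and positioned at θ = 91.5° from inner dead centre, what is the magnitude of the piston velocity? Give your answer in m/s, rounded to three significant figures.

4.59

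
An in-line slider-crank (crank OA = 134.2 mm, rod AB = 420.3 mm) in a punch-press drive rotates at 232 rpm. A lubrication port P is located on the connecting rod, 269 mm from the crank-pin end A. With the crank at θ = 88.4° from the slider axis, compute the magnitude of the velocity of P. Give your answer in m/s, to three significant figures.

ω = 24.29 rad/s.  Crank-pin speed |V_A| = rω = 3.2604 m/s, perpendicular to OA.
Rod angle: sinφ = −(r/L) sinθ ⇒ φ = -18.613°; ω_rod = −rω cosθ/√(L²−r²sin²θ) = -0.22855 rad/s.
V_P = V_A + ω_rod × AP, with AP = 0.269 m along the rod.
Components: V_Px = −rω sinθ − a·ω_rod·sinφ = -3.2787 m/s;  V_Py = rω cosθ + a·ω_rod·cosφ = +0.032771 m/s.
|V_P| = √(V_Px² + V_Py²) = 3.2789 m/s.

3.28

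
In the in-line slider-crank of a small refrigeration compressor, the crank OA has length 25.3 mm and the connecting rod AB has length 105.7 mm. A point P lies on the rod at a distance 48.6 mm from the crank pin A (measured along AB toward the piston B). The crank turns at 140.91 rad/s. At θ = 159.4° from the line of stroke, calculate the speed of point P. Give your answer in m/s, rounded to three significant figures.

ω = 140.9 rad/s.  Crank-pin speed |V_A| = rω = 3.565 m/s, perpendicular to OA.
Rod angle: sinφ = −(r/L) sinθ ⇒ φ = -4.831°; ω_rod = −rω cosθ/√(L²−r²sin²θ) = +31.684 rad/s.
V_P = V_A + ω_rod × AP, with AP = 0.0486 m along the rod.
Components: V_Px = −rω sinθ − a·ω_rod·sinφ = -1.1246 m/s;  V_Py = rω cosθ + a·ω_rod·cosφ = -1.8027 m/s.
|V_P| = √(V_Px² + V_Py²) = 2.1248 m/s.

2.12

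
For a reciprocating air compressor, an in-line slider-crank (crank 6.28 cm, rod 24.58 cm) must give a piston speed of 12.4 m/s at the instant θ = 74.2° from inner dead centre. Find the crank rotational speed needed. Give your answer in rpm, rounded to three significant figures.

For an in-line slider-crank, |v_piston| = rω|sinθ|·[1 + r cosθ/√(L² − r² sin²θ)].
With r = 0.0628 m, L = 0.2458 m, θ = 74.2°: the bracketed kinematic factor |dx/dθ| = 0.064764 m.
ω = v/|dx/dθ| = 12.4/0.064764 = 191.46 rad/s.
N = 60ω/(2π) = 1828.3 rpm.

1830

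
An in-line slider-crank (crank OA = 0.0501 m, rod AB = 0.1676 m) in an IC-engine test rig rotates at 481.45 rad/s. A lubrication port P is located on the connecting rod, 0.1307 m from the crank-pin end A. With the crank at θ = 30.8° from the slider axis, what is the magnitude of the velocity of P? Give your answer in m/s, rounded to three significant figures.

ω = 481.4 rad/s.  Crank-pin speed |V_A| = rω = 24.121 m/s, perpendicular to OA.
Rod angle: sinφ = −(r/L) sinθ ⇒ φ = -8.804°; ω_rod = −rω cosθ/√(L²−r²sin²θ) = -125.09 rad/s.
V_P = V_A + ω_rod × AP, with AP = 0.1307 m along the rod.
Components: V_Px = −rω sinθ − a·ω_rod·sinφ = -14.853 m/s;  V_Py = rω cosθ + a·ω_rod·cosφ = +4.5616 m/s.
|V_P| = √(V_Px² + V_Py²) = 15.538 m/s.

15.5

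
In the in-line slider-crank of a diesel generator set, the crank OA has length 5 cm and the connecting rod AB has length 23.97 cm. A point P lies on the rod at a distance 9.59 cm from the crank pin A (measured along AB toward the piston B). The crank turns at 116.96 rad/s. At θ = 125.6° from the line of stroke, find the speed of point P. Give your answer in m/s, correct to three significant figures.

4.96

ω = 117 rad/s.  Crank-pin speed |V_A| = rω = 5.848 m/s, perpendicular to OA.
Rod angle: sinφ = −(r/L) sinθ ⇒ φ = -9.765°; ω_rod = −rω cosθ/√(L²−r²sin²θ) = +14.411 rad/s.
V_P = V_A + ω_rod × AP, with AP = 0.0959 m along the rod.
Components: V_Px = −rω sinθ − a·ω_rod·sinφ = -4.5206 m/s;  V_Py = rω cosθ + a·ω_rod·cosφ = -2.0423 m/s.
|V_P| = √(V_Px² + V_Py²) = 4.9605 m/s.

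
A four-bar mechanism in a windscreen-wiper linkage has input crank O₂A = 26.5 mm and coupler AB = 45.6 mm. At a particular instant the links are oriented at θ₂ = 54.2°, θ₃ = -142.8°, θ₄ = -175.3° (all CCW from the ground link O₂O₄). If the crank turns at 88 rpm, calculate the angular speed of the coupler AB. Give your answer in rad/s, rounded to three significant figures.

7.58

ω₂ = 9.215 rad/s (from 88 rpm).
Differentiating the loop-closure r₂e^{iθ₂}+r₃e^{iθ₃}=r₁+r₄e^{iθ₄} gives r₂ω₂e^{iθ₂}+r₃ω₃e^{iθ₃}=r₄ω₄e^{iθ₄}.
Eliminating the other unknown: ω₃ = r₂ω₂ sin(θ₄−θ₂) / [r₃ sin(θ₃−θ₄)].
Numerator sine = +0.76041; denominator sine = +0.53730.
Result = 0.0265·9.215·(+0.76041) / (0.0456·(+0.53730)) = +7.5792 rad/s; magnitude 7.5792 rad/s.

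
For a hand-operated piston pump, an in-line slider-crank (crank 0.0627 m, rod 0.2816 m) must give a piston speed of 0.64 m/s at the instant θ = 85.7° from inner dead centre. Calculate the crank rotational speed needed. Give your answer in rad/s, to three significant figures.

For an in-line slider-crank, |v_piston| = rω|sinθ|·[1 + r cosθ/√(L² − r² sin²θ)].
With r = 0.0627 m, L = 0.2816 m, θ = 85.7°: the bracketed kinematic factor |dx/dθ| = 0.063594 m.
ω = v/|dx/dθ| = 0.64/0.063594 = 10.064 rad/s.

10.1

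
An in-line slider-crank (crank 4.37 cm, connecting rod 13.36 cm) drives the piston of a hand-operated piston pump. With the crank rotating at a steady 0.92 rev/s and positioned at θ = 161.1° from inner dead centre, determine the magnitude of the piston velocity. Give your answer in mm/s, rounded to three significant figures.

ω = 2π·0.92 = 5.781 rad/s
For an in-line slider-crank, x = r cosθ + √(L² − r² sin²θ), so v = −rω sinθ·[1 + r cosθ/√(L² − r² sin²θ)].
With r = 0.0437 m, L = 0.1336 m, θ = 161.1°: √(L² − r² sin²θ) = 0.13285 m.
v = −0.0437·5.781·0.32392·[1 + 0.0437·-0.94609/0.13285] = -0.05636 m/s.
|v| = 0.05636 m/s = 56.36 mm/s.

56.4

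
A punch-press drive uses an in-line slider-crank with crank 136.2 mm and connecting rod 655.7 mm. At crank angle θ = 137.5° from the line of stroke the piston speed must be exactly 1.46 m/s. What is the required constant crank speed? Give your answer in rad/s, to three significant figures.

18.8

For an in-line slider-crank, |v_piston| = rω|sinθ|·[1 + r cosθ/√(L² − r² sin²θ)].
With r = 0.1362 m, L = 0.6557 m, θ = 137.5°: the bracketed kinematic factor |dx/dθ| = 0.077783 m.
ω = v/|dx/dθ| = 1.46/0.077783 = 18.77 rad/s.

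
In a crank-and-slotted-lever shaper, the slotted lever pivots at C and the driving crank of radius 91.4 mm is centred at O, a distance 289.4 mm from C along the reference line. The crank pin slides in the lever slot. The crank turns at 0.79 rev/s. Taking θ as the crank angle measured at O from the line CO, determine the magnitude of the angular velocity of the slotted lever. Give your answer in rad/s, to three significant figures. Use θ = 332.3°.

1.14

ω = 4.964 rad/s (from 0.79 rev/s).
Crank pin A relative to C: A = (d + r cosθ, r sinθ); lever angle φ = atan2(r sinθ, d + r cosθ).
Differentiating tanφ: φ̇ = rω(d cosθ + r)/(d² + r² + 2dr cosθ).
d² + r² + 2dr cosθ = |CA|² = 0.138946 m²;  d cosθ + r = +0.34763 m.
|ω_lever| = |0.0914·4.964·+0.34763| / 0.138946 = 1.1351 rad/s.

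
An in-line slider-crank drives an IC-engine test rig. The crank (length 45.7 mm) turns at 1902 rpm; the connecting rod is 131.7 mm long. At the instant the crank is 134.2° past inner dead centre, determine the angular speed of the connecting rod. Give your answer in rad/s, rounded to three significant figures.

49.7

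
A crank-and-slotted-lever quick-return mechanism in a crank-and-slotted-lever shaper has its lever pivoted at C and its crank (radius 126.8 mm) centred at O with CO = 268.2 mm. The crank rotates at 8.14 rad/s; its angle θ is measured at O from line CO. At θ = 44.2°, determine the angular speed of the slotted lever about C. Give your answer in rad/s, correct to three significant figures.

ω = 8.14 rad/s
Crank pin A relative to C: A = (d + r cosθ, r sinθ); lever angle φ = atan2(r sinθ, d + r cosθ).
Differentiating tanφ: φ̇ = rω(d cosθ + r)/(d² + r² + 2dr cosθ).
d² + r² + 2dr cosθ = |CA|² = 0.136771 m²;  d cosθ + r = +0.31908 m.
|ω_lever| = |0.1268·8.14·+0.31908| / 0.136771 = 2.4079 rad/s.

2.41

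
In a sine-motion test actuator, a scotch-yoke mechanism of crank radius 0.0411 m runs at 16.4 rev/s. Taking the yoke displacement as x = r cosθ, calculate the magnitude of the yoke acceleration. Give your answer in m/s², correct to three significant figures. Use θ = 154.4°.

ω = 103 rad/s (from 16.4 rev/s).
x = r cosθ ⇒ ẍ = −rω² cosθ (ω constant).
|a| = rω²|cosθ| = 0.0411·(103)²·|cos 154.4°| = 393.56 m/s².

394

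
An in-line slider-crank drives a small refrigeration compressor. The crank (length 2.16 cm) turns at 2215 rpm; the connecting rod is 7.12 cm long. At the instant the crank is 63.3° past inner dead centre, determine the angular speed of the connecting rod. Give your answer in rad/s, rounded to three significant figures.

ω = 232 rad/s (converted from 2215 rpm).
The rod makes angle φ with the slider axis where L sinφ = r sinθ; differentiating, L cosφ·φ̇ = r ω cosθ.
L cosφ = √(L² − r² sin²θ) = 0.068535 m.
|ω_rod| = r ω |cosθ| / √(L² − r² sin²θ) = 0.0216·232·0.44932/0.068535 = 32.847 rad/s.

32.8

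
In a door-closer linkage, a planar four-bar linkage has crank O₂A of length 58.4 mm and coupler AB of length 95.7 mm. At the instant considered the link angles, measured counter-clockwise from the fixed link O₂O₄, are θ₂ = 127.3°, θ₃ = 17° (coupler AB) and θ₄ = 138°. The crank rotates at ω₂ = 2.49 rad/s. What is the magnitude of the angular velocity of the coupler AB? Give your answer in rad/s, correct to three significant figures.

ω₂ = 2.49 rad/s
Differentiating the loop-closure r₂e^{iθ₂}+r₃e^{iθ₃}=r₁+r₄e^{iθ₄} gives r₂ω₂e^{iθ₂}+r₃ω₃e^{iθ₃}=r₄ω₄e^{iθ₄}.
Eliminating the other unknown: ω₃ = r₂ω₂ sin(θ₄−θ₂) / [r₃ sin(θ₃−θ₄)].
Numerator sine = +0.18567; denominator sine = -0.85717.
Result = 0.0584·2.49·(+0.18567) / (0.0957·(-0.85717)) = -0.32913 rad/s; magnitude 0.32913 rad/s.

0.329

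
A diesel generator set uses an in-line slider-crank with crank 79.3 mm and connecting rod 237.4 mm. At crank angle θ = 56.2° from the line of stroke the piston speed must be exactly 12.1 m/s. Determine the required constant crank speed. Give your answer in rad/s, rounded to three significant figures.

154

For an in-line slider-crank, |v_piston| = rω|sinθ|·[1 + r cosθ/√(L² − r² sin²θ)].
With r = 0.0793 m, L = 0.2374 m, θ = 56.2°: the bracketed kinematic factor |dx/dθ| = 0.078643 m.
ω = v/|dx/dθ| = 12.1/0.078643 = 153.86 rad/s.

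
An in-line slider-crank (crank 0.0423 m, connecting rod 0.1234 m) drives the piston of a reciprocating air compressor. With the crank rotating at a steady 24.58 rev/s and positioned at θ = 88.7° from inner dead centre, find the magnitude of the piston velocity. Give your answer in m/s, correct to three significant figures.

ω = 2π·24.6 = 154.4 rad/s
For an in-line slider-crank, x = r cosθ + √(L² − r² sin²θ), so v = −rω sinθ·[1 + r cosθ/√(L² − r² sin²θ)].
With r = 0.0423 m, L = 0.1234 m, θ = 88.7°: √(L² − r² sin²θ) = 0.11593 m.
v = −0.0423·154.4·0.99974·[1 + 0.0423·0.02269/0.11593] = -6.5852 m/s.
|v| = 6.5852 m/s.

6.59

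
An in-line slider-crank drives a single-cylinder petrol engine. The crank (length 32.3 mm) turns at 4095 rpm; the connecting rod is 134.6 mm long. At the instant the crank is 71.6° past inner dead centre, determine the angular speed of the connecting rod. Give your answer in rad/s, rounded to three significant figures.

ω = 428.8 rad/s (converted from 4095 rpm).
The rod makes angle φ with the slider axis where L sinφ = r sinθ; differentiating, L cosφ·φ̇ = r ω cosθ.
L cosφ = √(L² − r² sin²θ) = 0.13106 m.
|ω_rod| = r ω |cosθ| / √(L² − r² sin²θ) = 0.0323·428.8·0.31565/0.13106 = 33.358 rad/s.

33.4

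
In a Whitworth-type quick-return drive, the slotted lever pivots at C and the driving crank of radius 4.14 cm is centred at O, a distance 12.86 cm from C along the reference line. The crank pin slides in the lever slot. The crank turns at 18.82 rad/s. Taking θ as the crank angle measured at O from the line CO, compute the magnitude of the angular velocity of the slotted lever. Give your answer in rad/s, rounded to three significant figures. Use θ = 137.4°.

ω = 18.82 rad/s
Crank pin A relative to C: A = (d + r cosθ, r sinθ); lever angle φ = atan2(r sinθ, d + r cosθ).
Differentiating tanφ: φ̇ = rω(d cosθ + r)/(d² + r² + 2dr cosθ).
d² + r² + 2dr cosθ = |CA|² = 0.0104139 m²;  d cosθ + r = -0.053262 m.
|ω_lever| = |0.0414·18.82·-0.053262| / 0.0104139 = 3.985 rad/s.

3.98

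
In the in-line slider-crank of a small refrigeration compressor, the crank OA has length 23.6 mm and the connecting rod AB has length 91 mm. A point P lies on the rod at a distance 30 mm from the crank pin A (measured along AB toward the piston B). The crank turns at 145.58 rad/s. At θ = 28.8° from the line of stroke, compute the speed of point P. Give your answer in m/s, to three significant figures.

ω = 145.6 rad/s.  Crank-pin speed |V_A| = rω = 3.4357 m/s, perpendicular to OA.
Rod angle: sinφ = −(r/L) sinθ ⇒ φ = -7.177°; ω_rod = −rω cosθ/√(L²−r²sin²θ) = -33.346 rad/s.
V_P = V_A + ω_rod × AP, with AP = 0.03 m along the rod.
Components: V_Px = −rω sinθ − a·ω_rod·sinφ = -1.7801 m/s;  V_Py = rω cosθ + a·ω_rod·cosφ = +2.0182 m/s.
|V_P| = √(V_Px² + V_Py²) = 2.6911 m/s.

2.69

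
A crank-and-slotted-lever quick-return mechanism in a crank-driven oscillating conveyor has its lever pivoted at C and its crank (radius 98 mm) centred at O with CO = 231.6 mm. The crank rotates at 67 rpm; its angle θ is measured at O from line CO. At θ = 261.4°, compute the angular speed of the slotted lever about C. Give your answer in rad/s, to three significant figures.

0.772

ω = 7.016 rad/s (from 67 rpm).
Crank pin A relative to C: A = (d + r cosθ, r sinθ); lever angle φ = atan2(r sinθ, d + r cosθ).
Differentiating tanφ: φ̇ = rω(d cosθ + r)/(d² + r² + 2dr cosθ).
d² + r² + 2dr cosθ = |CA|² = 0.0564546 m²;  d cosθ + r = +0.063368 m.
|ω_lever| = |0.098·7.016·+0.063368| / 0.0564546 = 0.77179 rad/s.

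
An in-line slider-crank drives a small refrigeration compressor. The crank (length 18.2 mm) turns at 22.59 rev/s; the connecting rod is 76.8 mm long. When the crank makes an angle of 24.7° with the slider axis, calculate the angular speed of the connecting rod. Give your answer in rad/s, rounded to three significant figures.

ω = 141.9 rad/s (converted from 22.59 rev/s).
The rod makes angle φ with the slider axis where L sinφ = r sinθ; differentiating, L cosφ·φ̇ = r ω cosθ.
L cosφ = √(L² − r² sin²θ) = 0.076423 m.
|ω_rod| = r ω |cosθ| / √(L² − r² sin²θ) = 0.0182·141.9·0.90851/0.076423 = 30.71 rad/s.

30.7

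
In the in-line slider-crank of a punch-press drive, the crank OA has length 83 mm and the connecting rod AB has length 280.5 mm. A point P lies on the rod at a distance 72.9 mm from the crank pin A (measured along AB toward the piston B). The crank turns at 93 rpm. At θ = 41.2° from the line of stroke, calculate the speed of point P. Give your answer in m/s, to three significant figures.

ω = 9.739 rad/s.  Crank-pin speed |V_A| = rω = 0.80833 m/s, perpendicular to OA.
Rod angle: sinφ = −(r/L) sinθ ⇒ φ = -11.239°; ω_rod = −rω cosθ/√(L²−r²sin²θ) = -2.2107 rad/s.
V_P = V_A + ω_rod × AP, with AP = 0.0729 m along the rod.
Components: V_Px = −rω sinθ − a·ω_rod·sinφ = -0.56385 m/s;  V_Py = rω cosθ + a·ω_rod·cosφ = +0.45013 m/s.
|V_P| = √(V_Px² + V_Py²) = 0.72149 m/s.

0.721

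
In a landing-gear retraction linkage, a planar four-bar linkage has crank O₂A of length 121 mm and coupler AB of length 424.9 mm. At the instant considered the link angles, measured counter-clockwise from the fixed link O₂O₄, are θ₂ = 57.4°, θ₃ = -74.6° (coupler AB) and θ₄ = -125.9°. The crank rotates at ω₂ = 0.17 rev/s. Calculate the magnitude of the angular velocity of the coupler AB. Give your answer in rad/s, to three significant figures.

0.0224

ω₂ = 1.068 rad/s (from 0.17 rev/s).
Differentiating the loop-closure r₂e^{iθ₂}+r₃e^{iθ₃}=r₁+r₄e^{iθ₄} gives r₂ω₂e^{iθ₂}+r₃ω₃e^{iθ₃}=r₄ω₄e^{iθ₄}.
Eliminating the other unknown: ω₃ = r₂ω₂ sin(θ₄−θ₂) / [r₃ sin(θ₃−θ₄)].
Numerator sine = +0.05756; denominator sine = +0.78043.
Result = 0.121·1.068·(+0.05756) / (0.4249·(+0.78043)) = +0.022436 rad/s; magnitude 0.022436 rad/s.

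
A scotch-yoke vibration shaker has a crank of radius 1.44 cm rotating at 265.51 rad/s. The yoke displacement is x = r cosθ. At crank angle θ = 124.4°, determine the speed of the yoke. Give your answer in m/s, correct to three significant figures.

ω = 265.5 rad/s
x = r cosθ ⇒ ẋ = −rω sinθ.
|v| = rω|sinθ| = 0.0144·265.5·|sin 124.4°| = 3.1547 m/s.

3.15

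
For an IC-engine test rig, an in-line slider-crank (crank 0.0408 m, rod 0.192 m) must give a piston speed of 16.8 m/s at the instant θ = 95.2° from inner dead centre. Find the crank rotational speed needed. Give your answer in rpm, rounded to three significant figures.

For an in-line slider-crank, |v_piston| = rω|sinθ|·[1 + r cosθ/√(L² − r² sin²θ)].
With r = 0.0408 m, L = 0.192 m, θ = 95.2°: the bracketed kinematic factor |dx/dθ| = 0.039831 m.
ω = v/|dx/dθ| = 16.8/0.039831 = 421.78 rad/s.
N = 60ω/(2π) = 4027.7 rpm.

4030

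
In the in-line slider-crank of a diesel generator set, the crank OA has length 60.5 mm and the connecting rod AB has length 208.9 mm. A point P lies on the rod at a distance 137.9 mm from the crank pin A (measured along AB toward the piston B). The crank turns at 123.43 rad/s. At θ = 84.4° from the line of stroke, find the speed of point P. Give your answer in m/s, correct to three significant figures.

7.58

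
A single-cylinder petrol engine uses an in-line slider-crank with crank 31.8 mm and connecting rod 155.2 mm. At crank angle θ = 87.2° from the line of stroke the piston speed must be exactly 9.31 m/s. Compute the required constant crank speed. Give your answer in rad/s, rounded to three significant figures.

290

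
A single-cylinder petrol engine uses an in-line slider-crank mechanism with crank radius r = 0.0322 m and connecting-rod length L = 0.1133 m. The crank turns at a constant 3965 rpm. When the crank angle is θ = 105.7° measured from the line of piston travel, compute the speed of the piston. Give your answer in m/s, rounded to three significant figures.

ω = 2π·3965/60 = 415.2 rad/s
For an in-line slider-crank, x = r cosθ + √(L² − r² sin²θ), so v = −rω sinθ·[1 + r cosθ/√(L² − r² sin²θ)].
With r = 0.0322 m, L = 0.1133 m, θ = 105.7°: √(L² − r² sin²θ) = 0.10898 m.
v = −0.0322·415.2·0.96269·[1 + 0.0322·-0.27060/0.10898] = -11.842 m/s.
|v| = 11.842 m/s.

11.8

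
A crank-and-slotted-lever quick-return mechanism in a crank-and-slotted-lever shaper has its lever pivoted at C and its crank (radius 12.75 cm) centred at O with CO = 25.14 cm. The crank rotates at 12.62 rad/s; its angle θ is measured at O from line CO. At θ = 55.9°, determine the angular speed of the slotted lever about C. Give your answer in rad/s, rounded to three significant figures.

3.74

ω = 12.62 rad/s
Crank pin A relative to C: A = (d + r cosθ, r sinθ); lever angle φ = atan2(r sinθ, d + r cosθ).
Differentiating tanφ: φ̇ = rω(d cosθ + r)/(d² + r² + 2dr cosθ).
d² + r² + 2dr cosθ = |CA|² = 0.115399 m²;  d cosθ + r = +0.26844 m.
|ω_lever| = |0.1275·12.62·+0.26844| / 0.115399 = 3.743 rad/s.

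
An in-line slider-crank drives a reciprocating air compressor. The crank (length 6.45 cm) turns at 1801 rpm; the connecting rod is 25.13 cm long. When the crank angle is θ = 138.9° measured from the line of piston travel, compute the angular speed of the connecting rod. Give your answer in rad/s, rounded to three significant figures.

37.0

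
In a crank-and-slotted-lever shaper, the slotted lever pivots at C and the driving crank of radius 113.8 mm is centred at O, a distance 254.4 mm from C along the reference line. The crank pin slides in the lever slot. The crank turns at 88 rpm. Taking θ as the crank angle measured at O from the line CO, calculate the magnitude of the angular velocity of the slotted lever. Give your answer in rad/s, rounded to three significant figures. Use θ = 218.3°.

2.79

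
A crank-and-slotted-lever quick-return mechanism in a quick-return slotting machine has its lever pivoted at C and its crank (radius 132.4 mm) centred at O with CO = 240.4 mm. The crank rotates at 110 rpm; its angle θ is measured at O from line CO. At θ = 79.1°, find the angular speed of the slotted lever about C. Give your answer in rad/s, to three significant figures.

ω = 11.52 rad/s (from 110 rpm).
Crank pin A relative to C: A = (d + r cosθ, r sinθ); lever angle φ = atan2(r sinθ, d + r cosθ).
Differentiating tanφ: φ̇ = rω(d cosθ + r)/(d² + r² + 2dr cosθ).
d² + r² + 2dr cosθ = |CA|² = 0.0873593 m²;  d cosθ + r = +0.17786 m.
|ω_lever| = |0.1324·11.52·+0.17786| / 0.0873593 = 3.1051 rad/s.

3.11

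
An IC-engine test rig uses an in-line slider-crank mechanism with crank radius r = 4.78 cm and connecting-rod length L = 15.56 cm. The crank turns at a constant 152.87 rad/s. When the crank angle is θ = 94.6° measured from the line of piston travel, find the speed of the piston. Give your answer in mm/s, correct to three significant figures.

ω = 152.9 rad/s
For an in-line slider-crank, x = r cosθ + √(L² − r² sin²θ), so v = −rω sinθ·[1 + r cosθ/√(L² − r² sin²θ)].
With r = 0.0478 m, L = 0.1556 m, θ = 94.6°: √(L² − r² sin²θ) = 0.14813 m.
v = −0.0478·152.9·0.99678·[1 + 0.0478·-0.08020/0.14813] = -7.0951 m/s.
|v| = 7.0951 m/s = 7095.1 mm/s.

7100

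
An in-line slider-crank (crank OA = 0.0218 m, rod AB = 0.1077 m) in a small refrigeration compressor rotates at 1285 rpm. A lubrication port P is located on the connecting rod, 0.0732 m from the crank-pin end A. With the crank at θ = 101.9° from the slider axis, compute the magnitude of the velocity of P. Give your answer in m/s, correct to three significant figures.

2.79

ω = 134.6 rad/s.  Crank-pin speed |V_A| = rω = 2.9335 m/s, perpendicular to OA.
Rod angle: sinφ = −(r/L) sinθ ⇒ φ = -11.424°; ω_rod = −rω cosθ/√(L²−r²sin²θ) = +5.7301 rad/s.
V_P = V_A + ω_rod × AP, with AP = 0.0732 m along the rod.
Components: V_Px = −rω sinθ − a·ω_rod·sinφ = -2.7874 m/s;  V_Py = rω cosθ + a·ω_rod·cosφ = -0.19377 m/s.
|V_P| = √(V_Px² + V_Py²) = 2.7941 m/s.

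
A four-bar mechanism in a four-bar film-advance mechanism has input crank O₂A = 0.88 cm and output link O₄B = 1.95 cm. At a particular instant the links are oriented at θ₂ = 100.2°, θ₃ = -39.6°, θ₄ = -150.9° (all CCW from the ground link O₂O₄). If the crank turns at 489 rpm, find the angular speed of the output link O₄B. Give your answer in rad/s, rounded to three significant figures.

16.0

ω₂ = 51.21 rad/s (from 489 rpm).
Differentiating the loop-closure r₂e^{iθ₂}+r₃e^{iθ₃}=r₁+r₄e^{iθ₄} gives r₂ω₂e^{iθ₂}+r₃ω₃e^{iθ₃}=r₄ω₄e^{iθ₄}.
Eliminating the other unknown: ω₄ = r₂ω₂ sin(θ₂−θ₃) / [r₄ sin(θ₄−θ₃)].
Numerator sine = +0.64546; denominator sine = -0.93169.
Result = 0.0088·51.21·(+0.64546) / (0.0195·(-0.93169)) = -16.01 rad/s; magnitude 16.01 rad/s.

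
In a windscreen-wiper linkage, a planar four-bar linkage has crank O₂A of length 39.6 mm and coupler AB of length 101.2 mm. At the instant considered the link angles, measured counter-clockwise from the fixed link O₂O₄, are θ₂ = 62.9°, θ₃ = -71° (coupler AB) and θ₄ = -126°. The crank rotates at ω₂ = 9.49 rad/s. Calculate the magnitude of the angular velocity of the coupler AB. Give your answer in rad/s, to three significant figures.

ω₂ = 9.49 rad/s
Differentiating the loop-closure r₂e^{iθ₂}+r₃e^{iθ₃}=r₁+r₄e^{iθ₄} gives r₂ω₂e^{iθ₂}+r₃ω₃e^{iθ₃}=r₄ω₄e^{iθ₄}.
Eliminating the other unknown: ω₃ = r₂ω₂ sin(θ₄−θ₂) / [r₃ sin(θ₃−θ₄)].
Numerator sine = +0.15471; denominator sine = +0.81915.
Result = 0.0396·9.49·(+0.15471) / (0.1012·(+0.81915)) = +0.70135 rad/s; magnitude 0.70135 rad/s.

0.701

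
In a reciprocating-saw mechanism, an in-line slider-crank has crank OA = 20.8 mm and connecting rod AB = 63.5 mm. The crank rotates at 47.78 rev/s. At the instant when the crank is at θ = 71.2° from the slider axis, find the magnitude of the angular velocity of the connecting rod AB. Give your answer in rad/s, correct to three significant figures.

33.3

ω = 300.2 rad/s (converted from 47.78 rev/s).
The rod makes angle φ with the slider axis where L sinφ = r sinθ; differentiating, L cosφ·φ̇ = r ω cosθ.
L cosφ = √(L² − r² sin²θ) = 0.06037 m.
|ω_rod| = r ω |cosθ| / √(L² − r² sin²θ) = 0.0208·300.2·0.32227/0.06037 = 33.334 rad/s.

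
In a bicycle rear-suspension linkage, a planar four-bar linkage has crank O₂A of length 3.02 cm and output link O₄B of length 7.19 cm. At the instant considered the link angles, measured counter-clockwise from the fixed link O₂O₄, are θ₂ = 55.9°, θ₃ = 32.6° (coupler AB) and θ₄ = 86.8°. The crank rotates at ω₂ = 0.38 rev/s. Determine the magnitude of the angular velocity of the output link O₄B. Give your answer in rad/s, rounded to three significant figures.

ω₂ = 2.388 rad/s (from 0.38 rev/s).
Differentiating the loop-closure r₂e^{iθ₂}+r₃e^{iθ₃}=r₁+r₄e^{iθ₄} gives r₂ω₂e^{iθ₂}+r₃ω₃e^{iθ₃}=r₄ω₄e^{iθ₄}.
Eliminating the other unknown: ω₄ = r₂ω₂ sin(θ₂−θ₃) / [r₄ sin(θ₄−θ₃)].
Numerator sine = +0.39555; denominator sine = +0.81106.
Result = 0.0302·2.388·(+0.39555) / (0.0719·(+0.81106)) = +0.48908 rad/s; magnitude 0.48908 rad/s.

0.489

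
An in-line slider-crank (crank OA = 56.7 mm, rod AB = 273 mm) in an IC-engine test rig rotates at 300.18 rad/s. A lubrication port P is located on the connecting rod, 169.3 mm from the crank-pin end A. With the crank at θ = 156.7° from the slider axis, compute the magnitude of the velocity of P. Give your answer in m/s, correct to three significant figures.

8.39

ω = 300.2 rad/s.  Crank-pin speed |V_A| = rω = 17.02 m/s, perpendicular to OA.
Rod angle: sinφ = −(r/L) sinθ ⇒ φ = -4.712°; ω_rod = −rω cosθ/√(L²−r²sin²θ) = +57.455 rad/s.
V_P = V_A + ω_rod × AP, with AP = 0.1693 m along the rod.
Components: V_Px = −rω sinθ − a·ω_rod·sinφ = -5.9332 m/s;  V_Py = rω cosθ + a·ω_rod·cosφ = -5.9379 m/s.
|V_P| = √(V_Px² + V_Py²) = 8.3941 m/s.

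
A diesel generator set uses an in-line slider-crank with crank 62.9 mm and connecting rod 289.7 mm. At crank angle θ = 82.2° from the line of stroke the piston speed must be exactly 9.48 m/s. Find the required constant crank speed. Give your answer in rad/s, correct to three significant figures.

148

For an in-line slider-crank, |v_piston| = rω|sinθ|·[1 + r cosθ/√(L² − r² sin²θ)].
With r = 0.0629 m, L = 0.2897 m, θ = 82.2°: the bracketed kinematic factor |dx/dθ| = 0.064198 m.
ω = v/|dx/dθ| = 9.48/0.064198 = 147.67 rad/s.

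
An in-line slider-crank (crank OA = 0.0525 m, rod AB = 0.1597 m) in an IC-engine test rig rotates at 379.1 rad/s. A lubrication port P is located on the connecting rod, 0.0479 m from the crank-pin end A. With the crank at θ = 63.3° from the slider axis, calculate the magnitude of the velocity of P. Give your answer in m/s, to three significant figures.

19.6

ω = 379.1 rad/s.  Crank-pin speed |V_A| = rω = 19.903 m/s, perpendicular to OA.
Rod angle: sinφ = −(r/L) sinθ ⇒ φ = -17.079°; ω_rod = −rω cosθ/√(L²−r²sin²θ) = -58.58 rad/s.
V_P = V_A + ω_rod × AP, with AP = 0.0479 m along the rod.
Components: V_Px = −rω sinθ − a·ω_rod·sinφ = -18.605 m/s;  V_Py = rω cosθ + a·ω_rod·cosφ = +6.2604 m/s.
|V_P| = √(V_Px² + V_Py²) = 19.63 m/s.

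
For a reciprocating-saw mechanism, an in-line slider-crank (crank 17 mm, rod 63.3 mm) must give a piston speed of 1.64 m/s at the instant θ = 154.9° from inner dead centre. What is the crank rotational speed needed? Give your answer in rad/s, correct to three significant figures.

For an in-line slider-crank, |v_piston| = rω|sinθ|·[1 + r cosθ/√(L² − r² sin²θ)].
With r = 0.017 m, L = 0.0633 m, θ = 154.9°: the bracketed kinematic factor |dx/dθ| = 0.0054461 m.
ω = v/|dx/dθ| = 1.64/0.0054461 = 301.13 rad/s.

301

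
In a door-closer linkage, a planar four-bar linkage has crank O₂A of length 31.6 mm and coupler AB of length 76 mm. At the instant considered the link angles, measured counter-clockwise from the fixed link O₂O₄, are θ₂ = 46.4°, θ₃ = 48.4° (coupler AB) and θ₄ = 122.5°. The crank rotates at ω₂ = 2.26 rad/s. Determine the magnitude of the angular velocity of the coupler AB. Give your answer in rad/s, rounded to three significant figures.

0.948

ω₂ = 2.26 rad/s
Differentiating the loop-closure r₂e^{iθ₂}+r₃e^{iθ₃}=r₁+r₄e^{iθ₄} gives r₂ω₂e^{iθ₂}+r₃ω₃e^{iθ₃}=r₄ω₄e^{iθ₄}.
Eliminating the other unknown: ω₃ = r₂ω₂ sin(θ₄−θ₂) / [r₃ sin(θ₃−θ₄)].
Numerator sine = +0.97072; denominator sine = -0.96174.
Result = 0.0316·2.26·(+0.97072) / (0.076·(-0.96174)) = -0.94845 rad/s; magnitude 0.94845 rad/s.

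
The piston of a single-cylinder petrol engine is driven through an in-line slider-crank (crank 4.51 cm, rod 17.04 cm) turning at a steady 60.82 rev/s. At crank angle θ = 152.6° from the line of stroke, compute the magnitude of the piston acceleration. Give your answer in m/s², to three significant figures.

ω = 2π·60.8 = 382.1 rad/s
x(θ) = r cosθ + √(L² − r² sin²θ); with ω constant, a = ω²·d²x/dθ².
d²x/dθ² = −r cosθ − r²(cos2θ)/√u − r⁴ sin²2θ/(4u^{3/2}),  u = L² − r² sin²θ = 0.0286054 m².
Substituting r = 0.0451 m, L = 0.1704 m, θ = 152.6°: d²x/dθ² = +0.032965 m.
a = ω²·d²x/dθ² = (382.1)²·(+0.032965) = +4814.1 m/s²;  |a| = 4814.1 m/s².

4810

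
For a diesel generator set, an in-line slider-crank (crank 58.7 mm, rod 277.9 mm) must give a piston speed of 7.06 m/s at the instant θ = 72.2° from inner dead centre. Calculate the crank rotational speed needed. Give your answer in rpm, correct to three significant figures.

For an in-line slider-crank, |v_piston| = rω|sinθ|·[1 + r cosθ/√(L² − r² sin²θ)].
With r = 0.0587 m, L = 0.2779 m, θ = 72.2°: the bracketed kinematic factor |dx/dθ| = 0.059574 m.
ω = v/|dx/dθ| = 7.06/0.059574 = 118.51 rad/s.
N = 60ω/(2π) = 1131.7 rpm.

1130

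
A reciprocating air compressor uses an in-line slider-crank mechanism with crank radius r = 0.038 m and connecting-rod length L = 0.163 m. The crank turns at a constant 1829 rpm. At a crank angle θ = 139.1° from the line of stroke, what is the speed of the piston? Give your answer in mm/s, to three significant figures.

3920

ω = 2π·1829/60 = 191.5 rad/s
For an in-line slider-crank, x = r cosθ + √(L² − r² sin²θ), so v = −rω sinθ·[1 + r cosθ/√(L² − r² sin²θ)].
With r = 0.038 m, L = 0.163 m, θ = 139.1°: √(L² − r² sin²θ) = 0.16109 m.
v = −0.038·191.5·0.65474·[1 + 0.038·-0.75585/0.16109] = -3.9157 m/s.
|v| = 3.9157 m/s = 3915.7 mm/s.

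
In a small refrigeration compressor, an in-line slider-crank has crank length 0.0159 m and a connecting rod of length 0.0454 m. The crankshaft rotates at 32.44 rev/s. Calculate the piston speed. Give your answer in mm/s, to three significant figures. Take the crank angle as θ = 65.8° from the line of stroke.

3400

ω = 2π·32.4 = 203.8 rad/s
For an in-line slider-crank, x = r cosθ + √(L² − r² sin²θ), so v = −rω sinθ·[1 + r cosθ/√(L² − r² sin²θ)].
With r = 0.0159 m, L = 0.0454 m, θ = 65.8°: √(L² − r² sin²θ) = 0.043021 m.
v = −0.0159·203.8·0.91212·[1 + 0.0159·0.40992/0.043021] = -3.4039 m/s.
|v| = 3.4039 m/s = 3403.9 mm/s.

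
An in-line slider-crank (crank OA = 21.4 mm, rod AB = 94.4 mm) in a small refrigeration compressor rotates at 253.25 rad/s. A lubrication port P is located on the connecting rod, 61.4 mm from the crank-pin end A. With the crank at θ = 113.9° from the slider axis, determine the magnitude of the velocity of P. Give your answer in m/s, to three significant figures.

4.72

ω = 253.2 rad/s.  Crank-pin speed |V_A| = rω = 5.4196 m/s, perpendicular to OA.
Rod angle: sinφ = −(r/L) sinθ ⇒ φ = -11.962°; ω_rod = −rω cosθ/√(L²−r²sin²θ) = +23.776 rad/s.
V_P = V_A + ω_rod × AP, with AP = 0.0614 m along the rod.
Components: V_Px = −rω sinθ − a·ω_rod·sinφ = -4.6523 m/s;  V_Py = rω cosθ + a·ω_rod·cosφ = -0.76756 m/s.
|V_P| = √(V_Px² + V_Py²) = 4.7152 m/s.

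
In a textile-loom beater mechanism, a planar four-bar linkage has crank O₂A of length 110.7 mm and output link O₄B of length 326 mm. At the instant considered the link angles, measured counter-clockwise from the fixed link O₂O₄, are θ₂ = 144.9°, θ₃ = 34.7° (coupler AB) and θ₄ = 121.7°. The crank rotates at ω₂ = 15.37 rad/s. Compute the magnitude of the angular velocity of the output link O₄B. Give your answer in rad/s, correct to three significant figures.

ω₂ = 15.37 rad/s
Differentiating the loop-closure r₂e^{iθ₂}+r₃e^{iθ₃}=r₁+r₄e^{iθ₄} gives r₂ω₂e^{iθ₂}+r₃ω₃e^{iθ₃}=r₄ω₄e^{iθ₄}.
Eliminating the other unknown: ω₄ = r₂ω₂ sin(θ₂−θ₃) / [r₄ sin(θ₄−θ₃)].
Numerator sine = +0.93849; denominator sine = +0.99863.
Result = 0.1107·15.37·(+0.93849) / (0.326·(+0.99863)) = +4.9049 rad/s; magnitude 4.9049 rad/s.

4.90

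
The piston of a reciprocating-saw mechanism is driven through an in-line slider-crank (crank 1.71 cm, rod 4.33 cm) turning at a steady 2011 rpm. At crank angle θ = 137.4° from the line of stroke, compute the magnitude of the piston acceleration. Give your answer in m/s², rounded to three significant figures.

519

ω = 2π·2011/60 = 210.6 rad/s
x(θ) = r cosθ + √(L² − r² sin²θ); with ω constant, a = ω²·d²x/dθ².
d²x/dθ² = −r cosθ − r²(cos2θ)/√u − r⁴ sin²2θ/(4u^{3/2}),  u = L² − r² sin²θ = 0.00174092 m².
Substituting r = 0.0171 m, L = 0.0433 m, θ = 137.4°: d²x/dθ² = +0.011709 m.
a = ω²·d²x/dθ² = (210.6)²·(+0.011709) = +519.26 m/s²;  |a| = 519.26 m/s².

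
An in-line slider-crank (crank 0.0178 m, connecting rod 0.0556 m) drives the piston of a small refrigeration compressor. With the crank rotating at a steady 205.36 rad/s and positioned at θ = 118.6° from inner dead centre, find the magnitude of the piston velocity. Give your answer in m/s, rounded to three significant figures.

2.70

ω = 205.4 rad/s
For an in-line slider-crank, x = r cosθ + √(L² − r² sin²θ), so v = −rω sinθ·[1 + r cosθ/√(L² − r² sin²θ)].
With r = 0.0178 m, L = 0.0556 m, θ = 118.6°: √(L² − r² sin²θ) = 0.053358 m.
v = −0.0178·205.4·0.87798·[1 + 0.0178·-0.47869/0.053358] = -2.6969 m/s.
|v| = 2.6969 m/s.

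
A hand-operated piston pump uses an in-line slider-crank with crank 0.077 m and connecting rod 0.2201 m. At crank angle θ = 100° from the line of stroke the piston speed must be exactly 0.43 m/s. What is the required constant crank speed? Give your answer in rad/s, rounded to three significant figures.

For an in-line slider-crank, |v_piston| = rω|sinθ|·[1 + r cosθ/√(L² − r² sin²θ)].
With r = 0.077 m, L = 0.2201 m, θ = 100°: the bracketed kinematic factor |dx/dθ| = 0.070923 m.
ω = v/|dx/dθ| = 0.43/0.070923 = 6.0629 rad/s.

6.06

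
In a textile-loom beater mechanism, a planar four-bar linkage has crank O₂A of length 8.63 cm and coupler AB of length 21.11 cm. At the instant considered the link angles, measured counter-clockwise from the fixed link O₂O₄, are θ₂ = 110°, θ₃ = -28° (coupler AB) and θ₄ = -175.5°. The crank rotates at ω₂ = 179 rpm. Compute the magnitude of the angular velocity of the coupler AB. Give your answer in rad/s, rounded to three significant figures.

13.7

ω₂ = 18.74 rad/s (from 179 rpm).
Differentiating the loop-closure r₂e^{iθ₂}+r₃e^{iθ₃}=r₁+r₄e^{iθ₄} gives r₂ω₂e^{iθ₂}+r₃ω₃e^{iθ₃}=r₄ω₄e^{iθ₄}.
Eliminating the other unknown: ω₃ = r₂ω₂ sin(θ₄−θ₂) / [r₃ sin(θ₃−θ₄)].
Numerator sine = +0.96363; denominator sine = +0.53730.
Result = 0.0863·18.74·(+0.96363) / (0.2111·(+0.53730)) = +13.744 rad/s; magnitude 13.744 rad/s.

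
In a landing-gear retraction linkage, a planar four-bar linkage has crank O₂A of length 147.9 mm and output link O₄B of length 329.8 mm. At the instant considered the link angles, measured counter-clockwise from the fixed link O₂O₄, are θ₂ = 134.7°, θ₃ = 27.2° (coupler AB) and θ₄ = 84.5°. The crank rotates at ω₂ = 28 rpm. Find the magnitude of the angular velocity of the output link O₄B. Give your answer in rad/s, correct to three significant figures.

1.49

ω₂ = 2.932 rad/s (from 28 rpm).
Differentiating the loop-closure r₂e^{iθ₂}+r₃e^{iθ₃}=r₁+r₄e^{iθ₄} gives r₂ω₂e^{iθ₂}+r₃ω₃e^{iθ₃}=r₄ω₄e^{iθ₄}.
Eliminating the other unknown: ω₄ = r₂ω₂ sin(θ₂−θ₃) / [r₄ sin(θ₄−θ₃)].
Numerator sine = +0.95372; denominator sine = +0.84151.
Result = 0.1479·2.932·(+0.95372) / (0.3298·(+0.84151)) = +1.4903 rad/s; magnitude 1.4903 rad/s.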